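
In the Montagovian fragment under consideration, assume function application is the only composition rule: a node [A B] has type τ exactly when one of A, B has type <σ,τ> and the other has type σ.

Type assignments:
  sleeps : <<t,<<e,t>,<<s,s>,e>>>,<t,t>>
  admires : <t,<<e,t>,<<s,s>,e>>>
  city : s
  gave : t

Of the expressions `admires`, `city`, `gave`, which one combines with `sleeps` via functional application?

admires

admires — combines: sleeps : <<t,<<e,t>,<<s,s>,e>>>,<t,t>> takes admires : <t,<<e,t>,<<s,s>,e>>> as argument, giving <t,t>.
city : s — no; sleeps wants <t,<<e,t>,<<s,s>,e>>>, and city wants nothing (atomic).
gave : t — no; sleeps wants <t,<<e,t>,<<s,s>,e>>>, and gave wants nothing (atomic).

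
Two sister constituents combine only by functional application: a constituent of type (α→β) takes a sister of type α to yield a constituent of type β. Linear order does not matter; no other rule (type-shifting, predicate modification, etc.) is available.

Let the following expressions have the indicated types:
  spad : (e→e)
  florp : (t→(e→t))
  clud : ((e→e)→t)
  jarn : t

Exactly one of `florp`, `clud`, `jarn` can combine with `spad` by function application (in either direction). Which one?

clud

florp : (t→(e→t)) — neither side's domain matches the other.
clud — combines: clud : ((e→e)→t) takes spad : (e→e) as argument, giving t.
jarn : t — neither side's domain matches the other.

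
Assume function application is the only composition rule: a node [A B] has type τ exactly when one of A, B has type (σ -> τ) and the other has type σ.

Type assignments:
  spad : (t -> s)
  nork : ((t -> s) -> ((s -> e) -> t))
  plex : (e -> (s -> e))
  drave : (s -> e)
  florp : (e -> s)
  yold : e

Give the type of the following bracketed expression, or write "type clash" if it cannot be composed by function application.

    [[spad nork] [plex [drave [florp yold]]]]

t

[spad nork]: ((t -> s) -> ((s -> e) -> t)) applied to (t -> s) yields ((s -> e) -> t).
[florp yold]: (e -> s) applied to e yields s.
[drave [florp yold]]: (s -> e) applied to s yields e.
[plex [drave [florp yold]]]: (e -> (s -> e)) applied to e yields (s -> e).
[[spad nork] [plex [drave [florp yold]]]]: ((s -> e) -> t) applied to (s -> e) yields t.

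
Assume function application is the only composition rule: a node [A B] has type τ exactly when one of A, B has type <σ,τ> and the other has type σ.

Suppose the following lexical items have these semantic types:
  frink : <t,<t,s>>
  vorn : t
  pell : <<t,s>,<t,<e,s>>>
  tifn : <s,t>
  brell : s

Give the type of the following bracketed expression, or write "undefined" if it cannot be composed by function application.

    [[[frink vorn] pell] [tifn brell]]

[frink vorn]: frink is <t,<t,s>>, vorn is t; result <t,s>.
[[frink vorn] pell]: pell is <<t,s>,<t,<e,s>>>, [frink vorn] is <t,s>; result <t,<e,s>>.
[tifn brell]: tifn is <s,t>, brell is s; result t.
[[[frink vorn] pell] [tifn brell]]: [[frink vorn] pell] is <t,<e,s>>, [tifn brell] is t; result <e,s>.

<e,s>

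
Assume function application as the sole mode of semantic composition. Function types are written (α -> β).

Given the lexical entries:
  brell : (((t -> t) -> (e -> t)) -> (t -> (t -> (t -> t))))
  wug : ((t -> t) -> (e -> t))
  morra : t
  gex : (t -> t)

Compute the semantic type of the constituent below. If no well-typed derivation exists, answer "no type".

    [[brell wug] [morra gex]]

At [brell wug], brell : (((t -> t) -> (e -> t)) -> (t -> (t -> (t -> t)))) takes wug : ((t -> t) -> (e -> t)), giving (t -> (t -> (t -> t))).
At [morra gex], gex : (t -> t) takes morra : t, giving t.
At [[brell wug] [morra gex]], [brell wug] : (t -> (t -> (t -> t))) takes [morra gex] : t, giving (t -> (t -> t)).

(t -> (t -> t))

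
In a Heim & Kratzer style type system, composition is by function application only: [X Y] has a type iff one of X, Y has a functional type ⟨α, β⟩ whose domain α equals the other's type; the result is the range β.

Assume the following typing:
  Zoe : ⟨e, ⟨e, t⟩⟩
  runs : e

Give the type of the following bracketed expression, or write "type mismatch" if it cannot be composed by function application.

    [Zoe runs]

⟨e, t⟩

[Zoe runs]: Zoe is ⟨e, ⟨e, t⟩⟩, runs is e; result ⟨e, t⟩.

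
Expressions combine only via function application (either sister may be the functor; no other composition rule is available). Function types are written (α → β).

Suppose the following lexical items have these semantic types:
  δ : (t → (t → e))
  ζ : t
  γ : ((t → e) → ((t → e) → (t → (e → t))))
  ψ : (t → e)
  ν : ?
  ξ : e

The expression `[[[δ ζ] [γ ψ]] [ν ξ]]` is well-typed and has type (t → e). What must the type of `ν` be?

[[[δ ζ] [γ ψ]] [ν ξ]] is required to be (t → e). [[δ ζ] [γ ψ]] : (t → (e → t)) cannot yield (t → e) as functor, so [ν ξ] : ((t → (e → t)) → (t → e)).
[ν ξ] is required to be ((t → (e → t)) → (t → e)). ξ : e cannot yield ((t → (e → t)) → (t → e)) as functor, so ν : (e → ((t → (e → t)) → (t → e))).

(e → ((t → (e → t)) → (t → e)))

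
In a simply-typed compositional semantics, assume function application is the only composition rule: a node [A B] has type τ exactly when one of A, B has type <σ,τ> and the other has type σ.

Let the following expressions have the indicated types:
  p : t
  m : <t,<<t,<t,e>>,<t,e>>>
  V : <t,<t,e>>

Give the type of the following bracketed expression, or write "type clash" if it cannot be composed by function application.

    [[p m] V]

[p m]: functor m : <t,<<t,<t,e>>,<t,e>>>, argument p : t; result <<t,<t,e>>,<t,e>>.
[[p m] V]: functor [p m] : <<t,<t,e>>,<t,e>>, argument V : <t,<t,e>>; result <t,e>.

<t,e>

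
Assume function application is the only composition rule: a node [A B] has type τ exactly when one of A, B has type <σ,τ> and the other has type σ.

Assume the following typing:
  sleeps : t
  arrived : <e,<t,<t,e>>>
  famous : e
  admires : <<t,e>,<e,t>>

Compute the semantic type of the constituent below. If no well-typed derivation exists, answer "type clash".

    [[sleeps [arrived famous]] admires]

[arrived famous] — arrived of type <e,<t,<t,e>>> combines with famous of type e: type <t,<t,e>>.
[sleeps [arrived famous]] — [arrived famous] of type <t,<t,e>> combines with sleeps of type t: type <t,e>.
[[sleeps [arrived famous]] admires] — admires of type <<t,e>,<e,t>> combines with [sleeps [arrived famous]] of type <t,e>: type <e,t>.

<e,t>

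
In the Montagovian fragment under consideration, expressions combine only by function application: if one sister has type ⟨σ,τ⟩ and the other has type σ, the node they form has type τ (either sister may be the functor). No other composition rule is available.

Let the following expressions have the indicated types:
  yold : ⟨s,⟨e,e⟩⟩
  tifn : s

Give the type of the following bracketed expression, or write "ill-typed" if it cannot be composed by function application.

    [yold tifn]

⟨e,e⟩

[yold tifn]: ⟨s,⟨e,e⟩⟩ applied to s yields ⟨e,e⟩.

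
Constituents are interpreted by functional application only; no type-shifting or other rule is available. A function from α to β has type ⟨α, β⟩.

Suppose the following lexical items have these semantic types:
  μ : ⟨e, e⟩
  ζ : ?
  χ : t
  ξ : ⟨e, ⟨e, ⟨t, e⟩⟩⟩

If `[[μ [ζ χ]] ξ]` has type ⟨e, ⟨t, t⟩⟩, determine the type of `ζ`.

⟨t, ⟨⟨e, e⟩, ⟨⟨e, ⟨e, ⟨t, e⟩⟩⟩, ⟨e, ⟨t, t⟩⟩⟩⟩⟩

For [[μ [ζ χ]] ξ] to have type ⟨e, ⟨t, t⟩⟩ with ξ of type ⟨e, ⟨e, ⟨t, e⟩⟩⟩, [μ [ζ χ]] must be the function: [μ [ζ χ]] : ⟨⟨e, ⟨e, ⟨t, e⟩⟩⟩, ⟨e, ⟨t, t⟩⟩⟩.
For [μ [ζ χ]] to have type ⟨⟨e, ⟨e, ⟨t, e⟩⟩⟩, ⟨e, ⟨t, t⟩⟩⟩ with μ of type ⟨e, e⟩, [ζ χ] must be the function: [ζ χ] : ⟨⟨e, e⟩, ⟨⟨e, ⟨e, ⟨t, e⟩⟩⟩, ⟨e, ⟨t, t⟩⟩⟩⟩.
For [ζ χ] to have type ⟨⟨e, e⟩, ⟨⟨e, ⟨e, ⟨t, e⟩⟩⟩, ⟨e, ⟨t, t⟩⟩⟩⟩ with χ of type t, ζ must be the function: ζ : ⟨t, ⟨⟨e, e⟩, ⟨⟨e, ⟨e, ⟨t, e⟩⟩⟩, ⟨e, ⟨t, t⟩⟩⟩⟩⟩.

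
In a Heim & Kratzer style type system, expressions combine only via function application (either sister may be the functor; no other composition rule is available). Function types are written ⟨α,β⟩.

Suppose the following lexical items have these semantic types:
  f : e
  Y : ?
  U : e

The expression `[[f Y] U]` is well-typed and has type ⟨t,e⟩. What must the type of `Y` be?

⟨e,⟨e,⟨t,e⟩⟩⟩

At [[f Y] U] (required: ⟨t,e⟩): U is e, which is not a function with range ⟨t,e⟩; hence [f Y] is the functor — type ⟨e,⟨t,e⟩⟩.
At [f Y] (required: ⟨e,⟨t,e⟩⟩): f is e, which is not a function with range ⟨e,⟨t,e⟩⟩; hence Y is the functor — type ⟨e,⟨e,⟨t,e⟩⟩⟩.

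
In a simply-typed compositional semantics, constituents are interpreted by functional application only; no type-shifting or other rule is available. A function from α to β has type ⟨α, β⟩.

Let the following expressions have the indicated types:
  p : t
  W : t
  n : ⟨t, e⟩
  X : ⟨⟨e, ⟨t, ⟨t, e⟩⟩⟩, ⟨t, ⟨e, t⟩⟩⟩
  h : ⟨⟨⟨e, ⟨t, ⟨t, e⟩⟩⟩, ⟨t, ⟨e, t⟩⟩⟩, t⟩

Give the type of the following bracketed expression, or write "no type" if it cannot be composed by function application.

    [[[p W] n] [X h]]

[p W]: t with t — neither is a function whose domain matches the other; composition fails here.

no type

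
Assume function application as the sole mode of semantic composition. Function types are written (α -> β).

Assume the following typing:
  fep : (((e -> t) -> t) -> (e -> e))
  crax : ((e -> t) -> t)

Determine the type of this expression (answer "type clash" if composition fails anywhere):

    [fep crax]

At [fep crax], fep : (((e -> t) -> t) -> (e -> e)) takes crax : ((e -> t) -> t), giving (e -> e).

(e -> e)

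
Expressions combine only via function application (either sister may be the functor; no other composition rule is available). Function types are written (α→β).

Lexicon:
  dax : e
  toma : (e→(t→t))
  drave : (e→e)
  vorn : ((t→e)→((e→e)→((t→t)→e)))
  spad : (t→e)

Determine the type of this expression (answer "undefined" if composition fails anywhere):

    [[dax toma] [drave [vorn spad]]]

e

[dax toma]: functor toma : (e→(t→t)), argument dax : e; result (t→t).
[vorn spad]: functor vorn : ((t→e)→((e→e)→((t→t)→e))), argument spad : (t→e); result ((e→e)→((t→t)→e)).
[drave [vorn spad]]: functor [vorn spad] : ((e→e)→((t→t)→e)), argument drave : (e→e); result ((t→t)→e).
[[dax toma] [drave [vorn spad]]]: functor [drave [vorn spad]] : ((t→t)→e), argument [dax toma] : (t→t); result e.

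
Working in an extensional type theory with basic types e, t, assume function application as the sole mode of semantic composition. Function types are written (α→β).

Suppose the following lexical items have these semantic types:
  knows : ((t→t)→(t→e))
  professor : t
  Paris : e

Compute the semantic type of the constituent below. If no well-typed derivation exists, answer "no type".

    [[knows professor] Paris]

[knows professor]: ((t→t)→(t→e)) and t cannot combine by function application — type clash.

no type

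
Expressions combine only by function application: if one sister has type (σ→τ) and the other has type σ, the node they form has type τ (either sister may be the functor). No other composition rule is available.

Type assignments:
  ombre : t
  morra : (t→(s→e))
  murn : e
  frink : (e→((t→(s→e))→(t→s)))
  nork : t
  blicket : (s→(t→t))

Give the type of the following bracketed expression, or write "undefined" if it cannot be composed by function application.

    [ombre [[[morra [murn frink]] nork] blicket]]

[murn frink]: frink is (e→((t→(s→e))→(t→s))), murn is e; result ((t→(s→e))→(t→s)).
[morra [murn frink]]: [murn frink] is ((t→(s→e))→(t→s)), morra is (t→(s→e)); result (t→s).
[[morra [murn frink]] nork]: [morra [murn frink]] is (t→s), nork is t; result s.
[[[morra [murn frink]] nork] blicket]: blicket is (s→(t→t)), [[morra [murn frink]] nork] is s; result (t→t).
[ombre [[[morra [murn frink]] nork] blicket]]: [[[morra [murn frink]] nork] blicket] is (t→t), ombre is t; result t.

t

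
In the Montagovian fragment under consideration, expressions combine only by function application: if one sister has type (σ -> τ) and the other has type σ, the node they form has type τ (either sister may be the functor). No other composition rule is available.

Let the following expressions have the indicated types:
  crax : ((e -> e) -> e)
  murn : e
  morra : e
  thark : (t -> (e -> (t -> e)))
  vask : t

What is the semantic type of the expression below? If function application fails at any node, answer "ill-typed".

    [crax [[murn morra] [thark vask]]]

At [murn morra]: neither e nor e can take the other as argument; the node is ill-typed.

ill-typed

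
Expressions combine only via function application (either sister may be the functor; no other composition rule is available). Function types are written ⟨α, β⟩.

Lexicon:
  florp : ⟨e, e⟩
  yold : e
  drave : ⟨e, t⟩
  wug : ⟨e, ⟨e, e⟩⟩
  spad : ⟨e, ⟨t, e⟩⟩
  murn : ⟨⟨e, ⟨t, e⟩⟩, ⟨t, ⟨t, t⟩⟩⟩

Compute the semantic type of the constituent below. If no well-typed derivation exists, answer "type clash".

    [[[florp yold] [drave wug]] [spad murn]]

[florp yold] — florp of type ⟨e, e⟩ combines with yold of type e: type e.
At [drave wug]: neither ⟨e, t⟩ nor ⟨e, ⟨e, e⟩⟩ can take the other as argument; the node is ill-typed.

type clash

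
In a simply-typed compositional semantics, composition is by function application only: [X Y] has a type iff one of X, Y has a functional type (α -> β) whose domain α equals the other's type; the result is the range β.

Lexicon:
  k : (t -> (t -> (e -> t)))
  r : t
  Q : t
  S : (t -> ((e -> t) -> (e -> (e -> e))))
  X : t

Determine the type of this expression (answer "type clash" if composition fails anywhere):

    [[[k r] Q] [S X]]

At [k r], k : (t -> (t -> (e -> t))) takes r : t, giving (t -> (e -> t)).
At [[k r] Q], [k r] : (t -> (e -> t)) takes Q : t, giving (e -> t).
At [S X], S : (t -> ((e -> t) -> (e -> (e -> e)))) takes X : t, giving ((e -> t) -> (e -> (e -> e))).
At [[[k r] Q] [S X]], [S X] : ((e -> t) -> (e -> (e -> e))) takes [[k r] Q] : (e -> t), giving (e -> (e -> e)).

(e -> (e -> e))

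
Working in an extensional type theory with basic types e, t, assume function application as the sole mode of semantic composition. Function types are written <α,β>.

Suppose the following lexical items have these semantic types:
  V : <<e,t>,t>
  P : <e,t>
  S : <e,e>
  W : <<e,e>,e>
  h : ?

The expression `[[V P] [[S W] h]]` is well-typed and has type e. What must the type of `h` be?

<e,<t,e>>

At [[V P] [[S W] h]] (required: e): [V P] is t, which is not a function with range e; hence [[S W] h] is the functor — type <t,e>.
At [[S W] h] (required: <t,e>): [S W] is e, which is not a function with range <t,e>; hence h is the functor — type <e,<t,e>>.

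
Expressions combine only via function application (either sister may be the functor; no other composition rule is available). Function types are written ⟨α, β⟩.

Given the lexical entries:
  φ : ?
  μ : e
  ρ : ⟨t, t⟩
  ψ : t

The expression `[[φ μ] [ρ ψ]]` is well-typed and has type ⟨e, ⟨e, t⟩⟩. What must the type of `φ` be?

At [[φ μ] [ρ ψ]] (required: ⟨e, ⟨e, t⟩⟩): [ρ ψ] is t, which is not a function with range ⟨e, ⟨e, t⟩⟩; hence [φ μ] is the functor — type ⟨t, ⟨e, ⟨e, t⟩⟩⟩.
At [φ μ] (required: ⟨t, ⟨e, ⟨e, t⟩⟩⟩): μ is e, which is not a function with range ⟨t, ⟨e, ⟨e, t⟩⟩⟩; hence φ is the functor — type ⟨e, ⟨t, ⟨e, ⟨e, t⟩⟩⟩⟩.

⟨e, ⟨t, ⟨e, ⟨e, t⟩⟩⟩⟩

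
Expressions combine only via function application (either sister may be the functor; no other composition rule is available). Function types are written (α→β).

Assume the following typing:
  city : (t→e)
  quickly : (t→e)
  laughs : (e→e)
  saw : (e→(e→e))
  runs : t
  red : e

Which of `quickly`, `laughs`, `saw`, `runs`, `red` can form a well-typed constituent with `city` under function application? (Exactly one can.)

quickly : (t→e) — city needs t; quickly needs t; neither fits.
laughs : (e→e) — city needs t; laughs needs e; neither fits.
saw : (e→(e→e)) — city needs t; saw needs e; neither fits.
runs — combines: city : (t→e) takes runs : t as argument, giving e.
red : e — city needs t; red needs nothing (atomic); neither fits.

runs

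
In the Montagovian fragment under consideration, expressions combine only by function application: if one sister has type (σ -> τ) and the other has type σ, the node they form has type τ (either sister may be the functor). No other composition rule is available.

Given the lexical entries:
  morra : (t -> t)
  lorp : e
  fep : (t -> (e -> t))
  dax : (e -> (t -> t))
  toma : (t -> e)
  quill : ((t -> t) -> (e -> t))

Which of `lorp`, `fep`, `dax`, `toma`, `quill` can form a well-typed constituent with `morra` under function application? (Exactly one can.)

lorp : e — morra needs t; lorp needs nothing (atomic); neither fits.
fep : (t -> (e -> t)) — morra needs t; fep needs t; neither fits.
dax : (e -> (t -> t)) — morra needs t; dax needs e; neither fits.
toma : (t -> e) — morra needs t; toma needs t; neither fits.
quill — combines: quill : ((t -> t) -> (e -> t)) takes morra : (t -> t) as argument, giving (e -> t).

quill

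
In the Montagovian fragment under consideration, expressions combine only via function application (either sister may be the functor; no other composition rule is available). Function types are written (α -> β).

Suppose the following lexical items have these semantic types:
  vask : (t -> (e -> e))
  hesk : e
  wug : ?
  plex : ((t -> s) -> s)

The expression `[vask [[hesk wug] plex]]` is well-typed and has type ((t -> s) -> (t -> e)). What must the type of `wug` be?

[vask [[hesk wug] plex]] must have type ((t -> s) -> (t -> e)). The sister vask has type (t -> (e -> e)); that is not a function onto ((t -> s) -> (t -> e)), so [[hesk wug] plex] must be the functor, of type ((t -> (e -> e)) -> ((t -> s) -> (t -> e))).
[[hesk wug] plex] must have type ((t -> (e -> e)) -> ((t -> s) -> (t -> e))). The sister plex has type ((t -> s) -> s); that is not a function onto ((t -> (e -> e)) -> ((t -> s) -> (t -> e))), so [hesk wug] must be the functor, of type (((t -> s) -> s) -> ((t -> (e -> e)) -> ((t -> s) -> (t -> e)))).
[hesk wug] must have type (((t -> s) -> s) -> ((t -> (e -> e)) -> ((t -> s) -> (t -> e)))). The sister hesk has type e; that is not a function onto (((t -> s) -> s) -> ((t -> (e -> e)) -> ((t -> s) -> (t -> e)))), so wug must be the functor, of type (e -> (((t -> s) -> s) -> ((t -> (e -> e)) -> ((t -> s) -> (t -> e))))).

(e -> (((t -> s) -> s) -> ((t -> (e -> e)) -> ((t -> s) -> (t -> e)))))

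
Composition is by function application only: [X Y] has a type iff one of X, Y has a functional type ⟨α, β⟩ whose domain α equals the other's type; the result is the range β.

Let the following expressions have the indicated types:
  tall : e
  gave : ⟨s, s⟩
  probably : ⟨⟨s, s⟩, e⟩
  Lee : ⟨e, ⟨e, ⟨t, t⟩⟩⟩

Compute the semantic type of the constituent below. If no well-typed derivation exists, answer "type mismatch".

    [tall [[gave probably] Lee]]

[gave probably] — probably of type ⟨⟨s, s⟩, e⟩ combines with gave of type ⟨s, s⟩: type e.
[[gave probably] Lee] — Lee of type ⟨e, ⟨e, ⟨t, t⟩⟩⟩ combines with [gave probably] of type e: type ⟨e, ⟨t, t⟩⟩.
[tall [[gave probably] Lee]] — [[gave probably] Lee] of type ⟨e, ⟨t, t⟩⟩ combines with tall of type e: type ⟨t, t⟩.

⟨t, t⟩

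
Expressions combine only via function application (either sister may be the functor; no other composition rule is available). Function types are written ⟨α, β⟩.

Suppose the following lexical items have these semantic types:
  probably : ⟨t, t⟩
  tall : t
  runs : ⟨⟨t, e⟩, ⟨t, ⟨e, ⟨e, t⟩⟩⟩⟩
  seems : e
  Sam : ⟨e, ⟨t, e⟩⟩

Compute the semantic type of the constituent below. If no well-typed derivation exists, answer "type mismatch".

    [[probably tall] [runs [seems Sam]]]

⟨e, ⟨e, t⟩⟩

[probably tall]: functor probably : ⟨t, t⟩, argument tall : t; result t.
[seems Sam]: functor Sam : ⟨e, ⟨t, e⟩⟩, argument seems : e; result ⟨t, e⟩.
[runs [seems Sam]]: functor runs : ⟨⟨t, e⟩, ⟨t, ⟨e, ⟨e, t⟩⟩⟩⟩, argument [seems Sam] : ⟨t, e⟩; result ⟨t, ⟨e, ⟨e, t⟩⟩⟩.
[[probably tall] [runs [seems Sam]]]: functor [runs [seems Sam]] : ⟨t, ⟨e, ⟨e, t⟩⟩⟩, argument [probably tall] : t; result ⟨e, ⟨e, t⟩⟩.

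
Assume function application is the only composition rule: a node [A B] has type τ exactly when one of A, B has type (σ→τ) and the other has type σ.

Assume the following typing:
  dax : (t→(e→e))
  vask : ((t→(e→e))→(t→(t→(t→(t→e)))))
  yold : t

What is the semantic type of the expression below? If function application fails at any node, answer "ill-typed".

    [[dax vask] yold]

(t→(t→(t→e)))

[dax vask]: ((t→(e→e))→(t→(t→(t→(t→e))))) applied to (t→(e→e)) yields (t→(t→(t→(t→e)))).
[[dax vask] yold]: (t→(t→(t→(t→e)))) applied to t yields (t→(t→(t→e))).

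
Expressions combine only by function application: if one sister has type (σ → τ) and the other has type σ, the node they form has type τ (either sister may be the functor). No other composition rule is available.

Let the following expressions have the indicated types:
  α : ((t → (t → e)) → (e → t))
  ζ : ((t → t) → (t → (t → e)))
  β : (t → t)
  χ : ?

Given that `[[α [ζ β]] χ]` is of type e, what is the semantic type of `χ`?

[[α [ζ β]] χ] must have type e. The sister [α [ζ β]] has type (e → t); that is not a function onto e, so χ must be the functor, of type ((e → t) → e).

((e → t) → e)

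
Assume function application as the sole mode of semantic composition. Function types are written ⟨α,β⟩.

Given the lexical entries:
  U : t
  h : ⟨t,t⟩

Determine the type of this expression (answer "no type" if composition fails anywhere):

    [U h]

t

[U h]: h is ⟨t,t⟩, U is t; result t.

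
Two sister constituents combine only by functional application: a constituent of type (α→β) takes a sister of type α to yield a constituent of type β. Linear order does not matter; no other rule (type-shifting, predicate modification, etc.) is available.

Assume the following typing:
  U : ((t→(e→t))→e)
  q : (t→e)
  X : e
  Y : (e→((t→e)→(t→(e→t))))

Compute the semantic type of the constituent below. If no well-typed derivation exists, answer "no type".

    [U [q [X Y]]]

[X Y]: (e→((t→e)→(t→(e→t)))) applied to e yields ((t→e)→(t→(e→t))).
[q [X Y]]: ((t→e)→(t→(e→t))) applied to (t→e) yields (t→(e→t)).
[U [q [X Y]]]: ((t→(e→t))→e) applied to (t→(e→t)) yields e.

e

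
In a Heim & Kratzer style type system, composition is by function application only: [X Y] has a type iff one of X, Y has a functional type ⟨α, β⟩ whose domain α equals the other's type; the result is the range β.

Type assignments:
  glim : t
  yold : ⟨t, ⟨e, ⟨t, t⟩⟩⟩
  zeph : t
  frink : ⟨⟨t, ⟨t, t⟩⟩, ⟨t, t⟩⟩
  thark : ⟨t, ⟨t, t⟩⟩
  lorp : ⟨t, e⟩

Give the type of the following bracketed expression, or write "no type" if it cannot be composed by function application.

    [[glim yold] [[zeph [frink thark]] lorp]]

⟨t, t⟩

[glim yold] — yold of type ⟨t, ⟨e, ⟨t, t⟩⟩⟩ combines with glim of type t: type ⟨e, ⟨t, t⟩⟩.
[frink thark] — frink of type ⟨⟨t, ⟨t, t⟩⟩, ⟨t, t⟩⟩ combines with thark of type ⟨t, ⟨t, t⟩⟩: type ⟨t, t⟩.
[zeph [frink thark]] — [frink thark] of type ⟨t, t⟩ combines with zeph of type t: type t.
[[zeph [frink thark]] lorp] — lorp of type ⟨t, e⟩ combines with [zeph [frink thark]] of type t: type e.
[[glim yold] [[zeph [frink thark]] lorp]] — [glim yold] of type ⟨e, ⟨t, t⟩⟩ combines with [[zeph [frink thark]] lorp] of type e: type ⟨t, t⟩.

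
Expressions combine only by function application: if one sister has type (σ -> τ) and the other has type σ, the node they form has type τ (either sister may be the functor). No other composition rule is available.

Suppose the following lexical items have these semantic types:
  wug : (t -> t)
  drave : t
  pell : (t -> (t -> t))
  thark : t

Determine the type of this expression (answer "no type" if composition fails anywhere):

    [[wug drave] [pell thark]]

At [wug drave], wug : (t -> t) takes drave : t, giving t.
At [pell thark], pell : (t -> (t -> t)) takes thark : t, giving (t -> t).
At [[wug drave] [pell thark]], [pell thark] : (t -> t) takes [wug drave] : t, giving t.

t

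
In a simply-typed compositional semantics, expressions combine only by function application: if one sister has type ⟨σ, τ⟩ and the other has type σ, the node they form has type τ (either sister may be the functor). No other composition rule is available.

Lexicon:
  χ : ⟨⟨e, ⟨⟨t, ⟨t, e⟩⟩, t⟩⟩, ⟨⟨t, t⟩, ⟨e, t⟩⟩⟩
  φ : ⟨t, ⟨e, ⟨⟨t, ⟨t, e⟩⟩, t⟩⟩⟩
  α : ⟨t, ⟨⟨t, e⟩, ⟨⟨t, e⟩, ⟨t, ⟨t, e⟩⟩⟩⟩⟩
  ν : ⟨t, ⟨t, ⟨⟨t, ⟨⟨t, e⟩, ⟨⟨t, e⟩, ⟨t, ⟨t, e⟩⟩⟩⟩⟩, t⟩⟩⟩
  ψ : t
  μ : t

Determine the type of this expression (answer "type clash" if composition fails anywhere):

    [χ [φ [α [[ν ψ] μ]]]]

[ν ψ]: ν is ⟨t, ⟨t, ⟨⟨t, ⟨⟨t, e⟩, ⟨⟨t, e⟩, ⟨t, ⟨t, e⟩⟩⟩⟩⟩, t⟩⟩⟩, ψ is t; result ⟨t, ⟨⟨t, ⟨⟨t, e⟩, ⟨⟨t, e⟩, ⟨t, ⟨t, e⟩⟩⟩⟩⟩, t⟩⟩.
[[ν ψ] μ]: [ν ψ] is ⟨t, ⟨⟨t, ⟨⟨t, e⟩, ⟨⟨t, e⟩, ⟨t, ⟨t, e⟩⟩⟩⟩⟩, t⟩⟩, μ is t; result ⟨⟨t, ⟨⟨t, e⟩, ⟨⟨t, e⟩, ⟨t, ⟨t, e⟩⟩⟩⟩⟩, t⟩.
[α [[ν ψ] μ]]: [[ν ψ] μ] is ⟨⟨t, ⟨⟨t, e⟩, ⟨⟨t, e⟩, ⟨t, ⟨t, e⟩⟩⟩⟩⟩, t⟩, α is ⟨t, ⟨⟨t, e⟩, ⟨⟨t, e⟩, ⟨t, ⟨t, e⟩⟩⟩⟩⟩; result t.
[φ [α [[ν ψ] μ]]]: φ is ⟨t, ⟨e, ⟨⟨t, ⟨t, e⟩⟩, t⟩⟩⟩, [α [[ν ψ] μ]] is t; result ⟨e, ⟨⟨t, ⟨t, e⟩⟩, t⟩⟩.
[χ [φ [α [[ν ψ] μ]]]]: χ is ⟨⟨e, ⟨⟨t, ⟨t, e⟩⟩, t⟩⟩, ⟨⟨t, t⟩, ⟨e, t⟩⟩⟩, [φ [α [[ν ψ] μ]]] is ⟨e, ⟨⟨t, ⟨t, e⟩⟩, t⟩⟩; result ⟨⟨t, t⟩, ⟨e, t⟩⟩.

⟨⟨t, t⟩, ⟨e, t⟩⟩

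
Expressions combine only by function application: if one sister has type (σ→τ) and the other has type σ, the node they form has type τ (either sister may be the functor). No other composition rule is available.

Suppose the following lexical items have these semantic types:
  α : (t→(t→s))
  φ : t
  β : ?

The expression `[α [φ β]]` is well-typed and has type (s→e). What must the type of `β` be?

(t→((t→(t→s))→(s→e)))

For [α [φ β]] to have type (s→e) with α of type (t→(t→s)), [φ β] must be the function: [φ β] : ((t→(t→s))→(s→e)).
For [φ β] to have type ((t→(t→s))→(s→e)) with φ of type t, β must be the function: β : (t→((t→(t→s))→(s→e))).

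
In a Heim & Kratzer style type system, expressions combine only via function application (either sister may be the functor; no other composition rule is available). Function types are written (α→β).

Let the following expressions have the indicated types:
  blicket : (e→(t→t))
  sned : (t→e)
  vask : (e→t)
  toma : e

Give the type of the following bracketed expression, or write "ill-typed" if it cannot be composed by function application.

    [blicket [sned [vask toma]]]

[vask toma] — vask of type (e→t) combines with toma of type e: type t.
[sned [vask toma]] — sned of type (t→e) combines with [vask toma] of type t: type e.
[blicket [sned [vask toma]]] — blicket of type (e→(t→t)) combines with [sned [vask toma]] of type e: type (t→t).

(t→t)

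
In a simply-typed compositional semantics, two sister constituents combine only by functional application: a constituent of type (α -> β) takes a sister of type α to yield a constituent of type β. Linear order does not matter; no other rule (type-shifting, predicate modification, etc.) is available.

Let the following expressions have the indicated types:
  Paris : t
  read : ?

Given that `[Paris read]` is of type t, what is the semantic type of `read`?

(t -> t)

[Paris read] is required to be t. Paris : t cannot yield t as functor, so read : (t -> t).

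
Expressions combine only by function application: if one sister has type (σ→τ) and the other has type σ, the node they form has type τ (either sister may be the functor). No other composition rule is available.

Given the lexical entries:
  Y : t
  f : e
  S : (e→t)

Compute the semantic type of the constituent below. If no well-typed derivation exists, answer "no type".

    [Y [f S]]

no type

At [f S], S : (e→t) takes f : e, giving t.
[Y [f S]]: t and t cannot combine by function application — type clash.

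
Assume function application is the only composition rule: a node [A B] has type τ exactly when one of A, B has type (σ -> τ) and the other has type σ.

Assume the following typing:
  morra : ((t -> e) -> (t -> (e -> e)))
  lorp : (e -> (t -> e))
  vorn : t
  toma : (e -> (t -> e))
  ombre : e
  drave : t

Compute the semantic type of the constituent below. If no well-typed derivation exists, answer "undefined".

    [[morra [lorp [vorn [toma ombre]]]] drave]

At [toma ombre], toma : (e -> (t -> e)) takes ombre : e, giving (t -> e).
At [vorn [toma ombre]], [toma ombre] : (t -> e) takes vorn : t, giving e.
At [lorp [vorn [toma ombre]]], lorp : (e -> (t -> e)) takes [vorn [toma ombre]] : e, giving (t -> e).
At [morra [lorp [vorn [toma ombre]]]], morra : ((t -> e) -> (t -> (e -> e))) takes [lorp [vorn [toma ombre]]] : (t -> e), giving (t -> (e -> e)).
At [[morra [lorp [vorn [toma ombre]]]] drave], [morra [lorp [vorn [toma ombre]]]] : (t -> (e -> e)) takes drave : t, giving (e -> e).

(e -> e)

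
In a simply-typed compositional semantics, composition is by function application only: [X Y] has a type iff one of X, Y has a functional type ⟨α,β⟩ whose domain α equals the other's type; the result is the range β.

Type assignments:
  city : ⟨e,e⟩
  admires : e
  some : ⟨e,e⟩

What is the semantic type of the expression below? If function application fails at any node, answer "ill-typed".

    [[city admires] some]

e

[city admires]: ⟨e,e⟩ applied to e yields e.
[[city admires] some]: ⟨e,e⟩ applied to e yields e.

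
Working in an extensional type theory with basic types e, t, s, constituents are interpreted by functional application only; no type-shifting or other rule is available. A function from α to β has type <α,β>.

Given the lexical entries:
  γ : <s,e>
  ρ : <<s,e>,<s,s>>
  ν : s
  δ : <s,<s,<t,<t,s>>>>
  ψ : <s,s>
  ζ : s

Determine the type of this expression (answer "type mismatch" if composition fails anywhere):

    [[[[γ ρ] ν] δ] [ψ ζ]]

[γ ρ]: ρ is <<s,e>,<s,s>>, γ is <s,e>; result <s,s>.
[[γ ρ] ν]: [γ ρ] is <s,s>, ν is s; result s.
[[[γ ρ] ν] δ]: δ is <s,<s,<t,<t,s>>>>, [[γ ρ] ν] is s; result <s,<t,<t,s>>>.
[ψ ζ]: ψ is <s,s>, ζ is s; result s.
[[[[γ ρ] ν] δ] [ψ ζ]]: [[[γ ρ] ν] δ] is <s,<t,<t,s>>>, [ψ ζ] is s; result <t,<t,s>>.

<t,<t,s>>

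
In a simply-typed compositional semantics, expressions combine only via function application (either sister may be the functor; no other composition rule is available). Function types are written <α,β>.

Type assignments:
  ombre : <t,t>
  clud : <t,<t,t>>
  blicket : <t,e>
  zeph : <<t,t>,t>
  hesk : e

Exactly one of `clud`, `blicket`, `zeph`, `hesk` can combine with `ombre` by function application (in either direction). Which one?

clud : <t,<t,t>> — neither side's domain matches the other.
blicket : <t,e> — neither side's domain matches the other.
zeph — combines: zeph : <<t,t>,t> takes ombre : <t,t> as argument, giving t.
hesk : e — neither side's domain matches the other.

zeph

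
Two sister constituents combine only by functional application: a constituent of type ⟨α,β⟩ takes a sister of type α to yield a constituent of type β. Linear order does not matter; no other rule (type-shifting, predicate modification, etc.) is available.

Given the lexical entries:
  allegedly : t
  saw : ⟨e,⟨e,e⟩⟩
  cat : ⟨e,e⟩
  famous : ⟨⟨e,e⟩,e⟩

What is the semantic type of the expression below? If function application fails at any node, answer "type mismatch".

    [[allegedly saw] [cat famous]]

[allegedly saw]: t with ⟨e,⟨e,e⟩⟩ — neither is a function whose domain matches the other; composition fails here.

type mismatch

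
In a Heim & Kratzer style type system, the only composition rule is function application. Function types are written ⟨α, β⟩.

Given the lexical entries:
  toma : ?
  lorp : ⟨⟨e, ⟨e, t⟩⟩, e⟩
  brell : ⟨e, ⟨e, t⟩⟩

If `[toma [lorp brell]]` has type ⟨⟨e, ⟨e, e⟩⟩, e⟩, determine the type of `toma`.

For [toma [lorp brell]] to have type ⟨⟨e, ⟨e, e⟩⟩, e⟩ with [lorp brell] of type e, toma must be the function: toma : ⟨e, ⟨⟨e, ⟨e, e⟩⟩, e⟩⟩.

⟨e, ⟨⟨e, ⟨e, e⟩⟩, e⟩⟩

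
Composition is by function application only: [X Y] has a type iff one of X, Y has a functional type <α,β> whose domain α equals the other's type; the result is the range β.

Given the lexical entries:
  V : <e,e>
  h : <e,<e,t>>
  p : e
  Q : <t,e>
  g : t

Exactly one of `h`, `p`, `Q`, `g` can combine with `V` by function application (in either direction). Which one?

p

h : <e,<e,t>> — no; V wants e, and h wants e.
p — combines: V : <e,e> takes p : e as argument, giving e.
Q : <t,e> — no; V wants e, and Q wants t.
g : t — no; V wants e, and g wants nothing (atomic).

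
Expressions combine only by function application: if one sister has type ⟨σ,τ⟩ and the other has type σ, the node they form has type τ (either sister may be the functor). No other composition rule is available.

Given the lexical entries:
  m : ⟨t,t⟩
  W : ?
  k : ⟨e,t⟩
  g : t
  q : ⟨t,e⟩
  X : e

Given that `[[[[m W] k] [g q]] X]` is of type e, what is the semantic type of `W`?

⟨⟨t,t⟩,⟨⟨e,t⟩,⟨e,⟨e,e⟩⟩⟩⟩

At [[[[m W] k] [g q]] X] (required: e): X is e, which is not a function with range e; hence [[[m W] k] [g q]] is the functor — type ⟨e,e⟩.
At [[[m W] k] [g q]] (required: ⟨e,e⟩): [g q] is e, which is not a function with range ⟨e,e⟩; hence [[m W] k] is the functor — type ⟨e,⟨e,e⟩⟩.
At [[m W] k] (required: ⟨e,⟨e,e⟩⟩): k is ⟨e,t⟩, which is not a function with range ⟨e,⟨e,e⟩⟩; hence [m W] is the functor — type ⟨⟨e,t⟩,⟨e,⟨e,e⟩⟩⟩.
At [m W] (required: ⟨⟨e,t⟩,⟨e,⟨e,e⟩⟩⟩): m is ⟨t,t⟩, which is not a function with range ⟨⟨e,t⟩,⟨e,⟨e,e⟩⟩⟩; hence W is the functor — type ⟨⟨t,t⟩,⟨⟨e,t⟩,⟨e,⟨e,e⟩⟩⟩⟩.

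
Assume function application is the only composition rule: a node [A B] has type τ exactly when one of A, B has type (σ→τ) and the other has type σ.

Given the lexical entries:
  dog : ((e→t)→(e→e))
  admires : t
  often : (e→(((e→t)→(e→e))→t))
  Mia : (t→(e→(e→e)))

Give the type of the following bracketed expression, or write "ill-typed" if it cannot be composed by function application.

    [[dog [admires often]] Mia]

[admires often]: t and (e→(((e→t)→(e→e))→t)) cannot combine by function application — type clash.

ill-typed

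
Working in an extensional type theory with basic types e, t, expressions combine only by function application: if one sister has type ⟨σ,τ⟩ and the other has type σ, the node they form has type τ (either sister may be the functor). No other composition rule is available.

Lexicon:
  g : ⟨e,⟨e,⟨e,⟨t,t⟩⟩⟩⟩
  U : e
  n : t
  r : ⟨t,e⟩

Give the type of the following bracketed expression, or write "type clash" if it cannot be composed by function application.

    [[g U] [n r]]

[g U]: ⟨e,⟨e,⟨e,⟨t,t⟩⟩⟩⟩ applied to e yields ⟨e,⟨e,⟨t,t⟩⟩⟩.
[n r]: ⟨t,e⟩ applied to t yields e.
[[g U] [n r]]: ⟨e,⟨e,⟨t,t⟩⟩⟩ applied to e yields ⟨e,⟨t,t⟩⟩.

⟨e,⟨t,t⟩⟩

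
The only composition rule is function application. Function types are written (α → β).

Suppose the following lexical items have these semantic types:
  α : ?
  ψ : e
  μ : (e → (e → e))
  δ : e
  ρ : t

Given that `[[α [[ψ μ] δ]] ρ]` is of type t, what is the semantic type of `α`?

(e → (t → t))

[[α [[ψ μ] δ]] ρ] must have type t. The sister ρ has type t; that is not a function onto t, so [α [[ψ μ] δ]] must be the functor, of type (t → t).
[α [[ψ μ] δ]] must have type (t → t). The sister [[ψ μ] δ] has type e; that is not a function onto (t → t), so α must be the functor, of type (e → (t → t)).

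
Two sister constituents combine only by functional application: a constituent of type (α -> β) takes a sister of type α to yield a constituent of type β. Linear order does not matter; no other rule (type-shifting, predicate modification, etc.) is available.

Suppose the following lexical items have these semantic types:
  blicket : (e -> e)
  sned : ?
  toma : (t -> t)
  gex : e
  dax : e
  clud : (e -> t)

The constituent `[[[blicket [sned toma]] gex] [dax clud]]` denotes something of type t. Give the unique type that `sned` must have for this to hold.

((t -> t) -> ((e -> e) -> (e -> (t -> t))))

[[[blicket [sned toma]] gex] [dax clud]] is required to be t. [dax clud] : t cannot yield t as functor, so [[blicket [sned toma]] gex] : (t -> t).
[[blicket [sned toma]] gex] is required to be (t -> t). gex : e cannot yield (t -> t) as functor, so [blicket [sned toma]] : (e -> (t -> t)).
[blicket [sned toma]] is required to be (e -> (t -> t)). blicket : (e -> e) cannot yield (e -> (t -> t)) as functor, so [sned toma] : ((e -> e) -> (e -> (t -> t))).
[sned toma] is required to be ((e -> e) -> (e -> (t -> t))). toma : (t -> t) cannot yield ((e -> e) -> (e -> (t -> t))) as functor, so sned : ((t -> t) -> ((e -> e) -> (e -> (t -> t)))).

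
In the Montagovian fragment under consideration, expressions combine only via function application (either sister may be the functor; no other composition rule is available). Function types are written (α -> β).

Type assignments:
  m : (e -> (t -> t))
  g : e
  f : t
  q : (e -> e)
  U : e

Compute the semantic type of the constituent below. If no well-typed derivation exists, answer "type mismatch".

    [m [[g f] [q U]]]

At [g f]: neither e nor t can take the other as argument; the node is ill-typed.

type mismatch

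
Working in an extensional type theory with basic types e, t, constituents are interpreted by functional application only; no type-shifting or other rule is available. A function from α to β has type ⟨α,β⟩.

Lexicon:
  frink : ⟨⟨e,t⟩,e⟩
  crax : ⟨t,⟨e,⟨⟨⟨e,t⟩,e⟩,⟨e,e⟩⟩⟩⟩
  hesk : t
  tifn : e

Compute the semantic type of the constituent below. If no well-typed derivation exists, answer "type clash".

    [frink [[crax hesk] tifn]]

[crax hesk] — crax of type ⟨t,⟨e,⟨⟨⟨e,t⟩,e⟩,⟨e,e⟩⟩⟩⟩ combines with hesk of type t: type ⟨e,⟨⟨⟨e,t⟩,e⟩,⟨e,e⟩⟩⟩.
[[crax hesk] tifn] — [crax hesk] of type ⟨e,⟨⟨⟨e,t⟩,e⟩,⟨e,e⟩⟩⟩ combines with tifn of type e: type ⟨⟨⟨e,t⟩,e⟩,⟨e,e⟩⟩.
[frink [[crax hesk] tifn]] — [[crax hesk] tifn] of type ⟨⟨⟨e,t⟩,e⟩,⟨e,e⟩⟩ combines with frink of type ⟨⟨e,t⟩,e⟩: type ⟨e,e⟩.

⟨e,e⟩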